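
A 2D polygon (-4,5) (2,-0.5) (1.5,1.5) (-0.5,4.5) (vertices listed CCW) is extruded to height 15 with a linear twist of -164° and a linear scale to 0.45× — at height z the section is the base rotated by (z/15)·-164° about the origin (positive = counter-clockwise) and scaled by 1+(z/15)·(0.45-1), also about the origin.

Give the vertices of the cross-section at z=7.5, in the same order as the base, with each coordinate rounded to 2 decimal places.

Cross-section at z=7.5: (3.19,3.38) (-0.16,-1.49) (1.23,-0.93) (3.18,0.81)

t = z/height = 7.5/15 = 0.5
s = 1 + (scale-1)·z/height = 1 + (0.45-1)·7.5/15 = 0.725000
θ = twist·z/height = -164°·7.5/15 = -82.0000° = -1.431170 rad
cos θ = 0.139173, sin θ = -0.990268 (intermediates below are computed at full precision and shown rounded to 5 d.p.)
v1: (-4,5) → rotate → (4.39465,4.65694) → ×s → (3.18612,3.37628) → (3.19,3.38)
v2: (2,-0.5) → rotate → (-0.21679,-2.05012) → ×s → (-0.15717,-1.48634) → (-0.16,-1.49)
v3: (1.5,1.5) → rotate → (1.69416,-1.27664) → ×s → (1.22827,-0.92557) → (1.23,-0.93)
v4: (-0.5,4.5) → rotate → (4.38662,1.12141) → ×s → (3.18030,0.81302) → (3.18,0.81)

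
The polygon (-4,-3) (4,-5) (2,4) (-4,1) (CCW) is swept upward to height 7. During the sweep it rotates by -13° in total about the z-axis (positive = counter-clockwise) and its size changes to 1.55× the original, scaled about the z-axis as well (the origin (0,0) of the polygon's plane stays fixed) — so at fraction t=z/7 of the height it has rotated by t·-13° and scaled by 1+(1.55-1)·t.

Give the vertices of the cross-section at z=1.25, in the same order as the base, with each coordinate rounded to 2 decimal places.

Cross-section at z=1.25: (-4.52,-3.11) (4.17,-5.66) (2.37,4.30) (-4.34,1.28)

t = z/height = 1.25/7 = 0.178571
s = 1 + (scale-1)·z/height = 1 + (1.55-1)·1.25/7 = 1.098214
θ = twist·z/height = -13°·1.25/7 = -2.3214° = -0.040517 rad
cos θ = 0.999179, sin θ = -0.040505 (intermediates below are computed at full precision and shown rounded to 5 d.p.)
v1: (-4,-3) → rotate → (-4.11823,-2.83552) → ×s → (-4.52270,-3.11400) → (-4.52,-3.11)
v2: (4,-5) → rotate → (3.79419,-5.15792) → ×s → (4.16683,-5.66450) → (4.17,-5.66)
v3: (2,4) → rotate → (2.16038,3.91571) → ×s → (2.37256,4.30028) → (2.37,4.30)
v4: (-4,1) → rotate → (-3.95621,1.16120) → ×s → (-4.34477,1.27525) → (-4.34,1.28)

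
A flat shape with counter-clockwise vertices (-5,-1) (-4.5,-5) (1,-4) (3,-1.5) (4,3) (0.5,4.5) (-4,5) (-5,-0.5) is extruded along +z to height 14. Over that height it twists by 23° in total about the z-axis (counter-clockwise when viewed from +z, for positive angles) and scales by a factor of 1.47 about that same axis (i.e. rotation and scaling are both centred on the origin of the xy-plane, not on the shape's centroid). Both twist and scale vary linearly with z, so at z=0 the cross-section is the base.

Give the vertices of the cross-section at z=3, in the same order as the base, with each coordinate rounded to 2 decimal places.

t = z/height = 3/14 = 0.214286
s = 1 + (scale-1)·z/height = 1 + (1.47-1)·3/14 = 1.100714
θ = twist·z/height = 23°·3/14 = 4.9286° = 0.086020 rad
cos θ = 0.996303, sin θ = 0.085914 (intermediates below are computed at full precision and shown rounded to 5 d.p.)
v1: (-5,-1) → rotate → (-4.89560,-1.42587) → ×s → (-5.38866,-1.56948) → (-5.39,-1.57)
v2: (-4.5,-5) → rotate → (-4.05379,-5.36812) → ×s → (-4.46207,-5.90877) → (-4.46,-5.91)
v3: (1,-4) → rotate → (1.33996,-3.89930) → ×s → (1.47491,-4.29201) → (1.47,-4.29)
v4: (3,-1.5) → rotate → (3.11778,-1.23671) → ×s → (3.43178,-1.36127) → (3.43,-1.36)
v5: (4,3) → rotate → (3.72747,3.33256) → ×s → (4.10288,3.66820) → (4.10,3.67)
v6: (0.5,4.5) → rotate → (0.11154,4.52632) → ×s → (0.12277,4.98218) → (0.12,4.98)
v7: (-4,5) → rotate → (-4.41478,4.63786) → ×s → (-4.85941,5.10496) → (-4.86,5.10)
v8: (-5,-0.5) → rotate → (-4.93856,-0.92772) → ×s → (-5.43594,-1.02115) → (-5.44,-1.02)

Cross-section at z=3: (-5.39,-1.57) (-4.46,-5.91) (1.47,-4.29) (3.43,-1.36) (4.10,3.67) (0.12,4.98) (-4.86,5.10) (-5.44,-1.02)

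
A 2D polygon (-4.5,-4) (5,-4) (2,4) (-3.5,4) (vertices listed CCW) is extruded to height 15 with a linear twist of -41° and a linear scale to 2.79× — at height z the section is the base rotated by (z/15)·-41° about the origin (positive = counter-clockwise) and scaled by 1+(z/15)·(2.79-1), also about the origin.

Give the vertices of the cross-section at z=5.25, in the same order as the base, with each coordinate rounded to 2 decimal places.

t = z/height = 5.25/15 = 0.35
s = 1 + (scale-1)·z/height = 1 + (2.79-1)·5.25/15 = 1.626500
θ = twist·z/height = -41°·5.25/15 = -14.3500° = -0.250455 rad
cos θ = 0.968800, sin θ = -0.247845 (intermediates below are computed at full precision and shown rounded to 5 d.p.)
v1: (-4.5,-4) → rotate → (-5.35098,-2.75990) → ×s → (-8.70336,-4.48898) → (-8.70,-4.49)
v2: (5,-4) → rotate → (3.85262,-5.11442) → ×s → (6.26629,-8.31861) → (6.27,-8.32)
v3: (2,4) → rotate → (2.92898,3.37951) → ×s → (4.76398,5.49677) → (4.76,5.50)
v4: (-3.5,4) → rotate → (-2.39942,4.74266) → ×s → (-3.90266,7.71393) → (-3.90,7.71)

Cross-section at z=5.25: (-8.70,-4.49) (6.27,-8.32) (4.76,5.50) (-3.90,7.71)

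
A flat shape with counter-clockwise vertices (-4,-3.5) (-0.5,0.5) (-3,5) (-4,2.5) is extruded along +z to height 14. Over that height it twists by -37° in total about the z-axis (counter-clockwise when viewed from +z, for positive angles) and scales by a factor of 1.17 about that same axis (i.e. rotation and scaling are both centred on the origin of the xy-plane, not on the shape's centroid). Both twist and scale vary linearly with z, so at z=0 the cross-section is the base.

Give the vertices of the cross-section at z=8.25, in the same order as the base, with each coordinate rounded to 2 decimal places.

t = z/height = 8.25/14 = 0.589286
s = 1 + (scale-1)·z/height = 1 + (1.17-1)·8.25/14 = 1.100179
θ = twist·z/height = -37°·8.25/14 = -21.8036° = -0.380544 rad
cos θ = 0.928463, sin θ = -0.371426 (intermediates below are computed at full precision and shown rounded to 5 d.p.)
v1: (-4,-3.5) → rotate → (-5.01384,-1.76392) → ×s → (-5.51612,-1.94062) → (-5.52,-1.94)
v2: (-0.5,0.5) → rotate → (-0.27852,0.64994) → ×s → (-0.30642,0.71505) → (-0.31,0.72)
v3: (-3,5) → rotate → (-0.92826,5.75659) → ×s → (-1.02125,6.33328) → (-1.02,6.33)
v4: (-4,2.5) → rotate → (-2.78529,3.80686) → ×s → (-3.06431,4.18823) → (-3.06,4.19)

Cross-section at z=8.25: (-5.52,-1.94) (-0.31,0.72) (-1.02,6.33) (-3.06,4.19)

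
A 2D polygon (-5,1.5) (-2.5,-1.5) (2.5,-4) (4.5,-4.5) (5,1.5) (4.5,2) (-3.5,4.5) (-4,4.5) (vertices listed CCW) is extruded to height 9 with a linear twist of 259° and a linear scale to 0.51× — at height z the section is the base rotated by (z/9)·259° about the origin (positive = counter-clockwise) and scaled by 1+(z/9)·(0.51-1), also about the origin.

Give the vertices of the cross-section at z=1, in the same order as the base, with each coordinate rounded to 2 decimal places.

Cross-section at z=1: (-4.83,-1.03) (-1.39,-2.38) (3.89,-2.18) (5.78,-1.68) (3.46,3.52) (2.82,3.71) (-4.95,2.14) (-5.36,1.91)

t = z/height = 1/9 = 0.111111
s = 1 + (scale-1)·z/height = 1 + (0.51-1)·1/9 = 0.945556
θ = twist·z/height = 259°·1/9 = 28.7778° = 0.502267 rad
cos θ = 0.876493, sin θ = 0.481414 (intermediates below are computed at full precision and shown rounded to 5 d.p.)
v1: (-5,1.5) → rotate → (-5.10459,-1.09233) → ×s → (-4.82667,-1.03286) → (-4.83,-1.03)
v2: (-2.5,-1.5) → rotate → (-1.46911,-2.51827) → ×s → (-1.38913,-2.38117) → (-1.39,-2.38)
v3: (2.5,-4) → rotate → (4.11689,-2.30244) → ×s → (3.89275,-2.17708) → (3.89,-2.18)
v4: (4.5,-4.5) → rotate → (6.11058,-1.77786) → ×s → (5.77790,-1.68106) → (5.78,-1.68)
v5: (5,1.5) → rotate → (3.66035,3.72181) → ×s → (3.46106,3.51918) → (3.46,3.52)
v6: (4.5,2) → rotate → (2.98139,3.91935) → ×s → (2.81907,3.70596) → (2.82,3.71)
v7: (-3.5,4.5) → rotate → (-5.23409,2.25927) → ×s → (-4.94912,2.13627) → (-4.95,2.14)
v8: (-4,4.5) → rotate → (-5.67234,2.01857) → ×s → (-5.36351,1.90867) → (-5.36,1.91)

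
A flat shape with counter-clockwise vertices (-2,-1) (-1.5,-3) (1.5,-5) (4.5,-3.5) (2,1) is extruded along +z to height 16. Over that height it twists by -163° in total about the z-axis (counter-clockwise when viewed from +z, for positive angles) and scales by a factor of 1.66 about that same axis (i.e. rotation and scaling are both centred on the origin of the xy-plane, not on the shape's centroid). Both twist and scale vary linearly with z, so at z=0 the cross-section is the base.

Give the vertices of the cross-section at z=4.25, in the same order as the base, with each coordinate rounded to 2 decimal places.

Cross-section at z=4.25: (-2.52,0.76) (-3.70,-1.36) (-2.75,-5.49) (1.03,-6.62) (2.52,-0.76)

t = z/height = 4.25/16 = 0.265625
s = 1 + (scale-1)·z/height = 1 + (1.66-1)·4.25/16 = 1.175313
θ = twist·z/height = -163°·4.25/16 = -43.2969° = -0.755673 rad
cos θ = 0.727810, sin θ = -0.685779 (intermediates below are computed at full precision and shown rounded to 5 d.p.)
v1: (-2,-1) → rotate → (-2.14140,0.64375) → ×s → (-2.51681,0.75660) → (-2.52,0.76)
v2: (-1.5,-3) → rotate → (-3.14905,-1.15476) → ×s → (-3.70112,-1.35721) → (-3.70,-1.36)
v3: (1.5,-5) → rotate → (-2.33718,-4.66772) → ×s → (-2.74691,-5.48603) → (-2.75,-5.49)
v4: (4.5,-3.5) → rotate → (0.87492,-5.63334) → ×s → (1.02830,-6.62093) → (1.03,-6.62)
v5: (2,1) → rotate → (2.14140,-0.64375) → ×s → (2.51681,-0.75660) → (2.52,-0.76)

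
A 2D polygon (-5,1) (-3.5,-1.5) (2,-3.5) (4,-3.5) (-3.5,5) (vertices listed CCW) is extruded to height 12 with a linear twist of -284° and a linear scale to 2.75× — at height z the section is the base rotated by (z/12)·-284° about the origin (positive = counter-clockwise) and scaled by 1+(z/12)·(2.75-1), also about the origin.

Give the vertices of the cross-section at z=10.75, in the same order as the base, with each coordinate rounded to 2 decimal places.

Cross-section at z=10.75: (0.98,-13.06) (6.12,-7.62) (7.28,7.36) (5.90,12.31) (-9.95,-12.11)

t = z/height = 10.75/12 = 0.895833
s = 1 + (scale-1)·z/height = 1 + (2.75-1)·10.75/12 = 2.567708
θ = twist·z/height = -284°·10.75/12 = -254.4167° = -4.440409 rad
cos θ = -0.268640, sin θ = 0.963241 (intermediates below are computed at full precision and shown rounded to 5 d.p.)
v1: (-5,1) → rotate → (0.37996,-5.08484) → ×s → (0.97562,-13.05639) → (0.98,-13.06)
v2: (-3.5,-1.5) → rotate → (2.38510,-2.96838) → ×s → (6.12424,-7.62194) → (6.12,-7.62)
v3: (2,-3.5) → rotate → (2.83406,2.86672) → ×s → (7.27705,7.36090) → (7.28,7.36)
v4: (4,-3.5) → rotate → (2.29678,4.79320) → ×s → (5.89747,12.30754) → (5.90,12.31)
v5: (-3.5,5) → rotate → (-3.87597,-4.71454) → ×s → (-9.95235,-12.10557) → (-9.95,-12.11)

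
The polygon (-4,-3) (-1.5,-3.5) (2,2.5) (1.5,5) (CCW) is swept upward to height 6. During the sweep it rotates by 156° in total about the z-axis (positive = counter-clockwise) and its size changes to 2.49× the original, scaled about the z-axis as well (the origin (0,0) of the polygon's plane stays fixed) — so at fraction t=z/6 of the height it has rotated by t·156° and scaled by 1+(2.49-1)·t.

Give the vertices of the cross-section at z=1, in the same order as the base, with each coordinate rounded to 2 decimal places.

t = z/height = 1/6 = 0.166667
s = 1 + (scale-1)·z/height = 1 + (2.49-1)·1/6 = 1.248333
θ = twist·z/height = 156°·1/6 = 26.0000° = 0.453786 rad
cos θ = 0.898794, sin θ = 0.438371 (intermediates below are computed at full precision and shown rounded to 5 d.p.)
v1: (-4,-3) → rotate → (-2.28006,-4.44987) → ×s → (-2.84628,-5.55492) → (-2.85,-5.55)
v2: (-1.5,-3.5) → rotate → (0.18611,-3.80334) → ×s → (0.23232,-4.74783) → (0.23,-4.75)
v3: (2,2.5) → rotate → (0.70166,3.12373) → ×s → (0.87591,3.89945) → (0.88,3.90)
v4: (1.5,5) → rotate → (-0.84366,5.15153) → ×s → (-1.05317,6.43082) → (-1.05,6.43)

Cross-section at z=1: (-2.85,-5.55) (0.23,-4.75) (0.88,3.90) (-1.05,6.43)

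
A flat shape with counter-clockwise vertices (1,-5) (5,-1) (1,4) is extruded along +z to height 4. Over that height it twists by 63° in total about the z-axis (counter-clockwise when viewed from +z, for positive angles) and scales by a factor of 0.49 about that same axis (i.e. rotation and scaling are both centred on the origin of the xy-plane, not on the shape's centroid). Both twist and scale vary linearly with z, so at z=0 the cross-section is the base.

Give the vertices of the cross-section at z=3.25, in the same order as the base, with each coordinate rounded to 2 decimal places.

Cross-section at z=3.25: (2.65,-1.38) (2.29,1.91) (-1.46,1.92)

t = z/height = 3.25/4 = 0.8125
s = 1 + (scale-1)·z/height = 1 + (0.49-1)·3.25/4 = 0.585625
θ = twist·z/height = 63°·3.25/4 = 51.1875° = 0.893390 rad
cos θ = 0.626774, sin θ = 0.779201 (intermediates below are computed at full precision and shown rounded to 5 d.p.)
v1: (1,-5) → rotate → (4.52278,-2.35467) → ×s → (2.64865,-1.37895) → (2.65,-1.38)
v2: (5,-1) → rotate → (3.91307,3.26923) → ×s → (2.29159,1.91454) → (2.29,1.91)
v3: (1,4) → rotate → (-2.49003,3.28630) → ×s → (-1.45822,1.92454) → (-1.46,1.92)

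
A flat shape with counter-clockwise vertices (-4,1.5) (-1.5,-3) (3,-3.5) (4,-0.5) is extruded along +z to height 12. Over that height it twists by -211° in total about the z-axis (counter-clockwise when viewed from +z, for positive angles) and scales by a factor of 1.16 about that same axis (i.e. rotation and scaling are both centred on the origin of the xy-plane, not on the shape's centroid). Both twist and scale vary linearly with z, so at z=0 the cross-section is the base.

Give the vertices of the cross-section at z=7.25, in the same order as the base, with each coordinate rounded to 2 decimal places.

t = z/height = 7.25/12 = 0.604167
s = 1 + (scale-1)·z/height = 1 + (1.16-1)·7.25/12 = 1.096667
θ = twist·z/height = -211°·7.25/12 = -127.4792° = -2.224931 rad
cos θ = -0.608473, sin θ = -0.793575 (intermediates below are computed at full precision and shown rounded to 5 d.p.)
v1: (-4,1.5) → rotate → (3.62425,2.26159) → ×s → (3.97460,2.48021) → (3.97,2.48)
v2: (-1.5,-3) → rotate → (-1.46801,3.01578) → ×s → (-1.60992,3.30731) → (-1.61,3.31)
v3: (3,-3.5) → rotate → (-4.60293,-0.25107) → ×s → (-5.04788,-0.27534) → (-5.05,-0.28)
v4: (4,-0.5) → rotate → (-2.83068,-2.87006) → ×s → (-3.10431,-3.14750) → (-3.10,-3.15)

Cross-section at z=7.25: (3.97,2.48) (-1.61,3.31) (-5.05,-0.28) (-3.10,-3.15)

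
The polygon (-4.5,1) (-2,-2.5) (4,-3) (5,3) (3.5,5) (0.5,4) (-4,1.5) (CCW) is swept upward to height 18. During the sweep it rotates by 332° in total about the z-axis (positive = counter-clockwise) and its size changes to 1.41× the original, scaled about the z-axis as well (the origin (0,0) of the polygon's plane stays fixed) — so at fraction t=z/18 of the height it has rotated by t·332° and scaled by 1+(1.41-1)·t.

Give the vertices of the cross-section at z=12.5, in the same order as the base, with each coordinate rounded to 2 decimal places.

Cross-section at z=12.5: (4.67,3.65) (-0.85,4.02) (-6.24,-1.52) (-1.10,-7.41) (2.10,-7.55) (3.56,-3.76) (4.75,2.74)

t = z/height = 12.5/18 = 0.694444
s = 1 + (scale-1)·z/height = 1 + (1.41-1)·12.5/18 = 1.284722
θ = twist·z/height = 332°·12.5/18 = 230.5556° = 4.023954 rad
cos θ = -0.635330, sin θ = -0.772241 (intermediates below are computed at full precision and shown rounded to 5 d.p.)
v1: (-4.5,1) → rotate → (3.63122,2.83975) → ×s → (4.66512,3.64830) → (4.67,3.65)
v2: (-2,-2.5) → rotate → (-0.65994,3.13281) → ×s → (-0.84784,4.02479) → (-0.85,4.02)
v3: (4,-3) → rotate → (-4.85804,-1.18297) → ×s → (-6.24123,-1.51979) → (-6.24,-1.52)
v4: (5,3) → rotate → (-0.85993,-5.76719) → ×s → (-1.10477,-7.40924) → (-1.10,-7.41)
v5: (3.5,5) → rotate → (1.63755,-5.87949) → ×s → (2.10380,-7.55351) → (2.10,-7.55)
v6: (0.5,4) → rotate → (2.77130,-2.92744) → ×s → (3.56035,-3.76095) → (3.56,-3.76)
v7: (-4,1.5) → rotate → (3.69968,2.13597) → ×s → (4.75306,2.74413) → (4.75,2.74)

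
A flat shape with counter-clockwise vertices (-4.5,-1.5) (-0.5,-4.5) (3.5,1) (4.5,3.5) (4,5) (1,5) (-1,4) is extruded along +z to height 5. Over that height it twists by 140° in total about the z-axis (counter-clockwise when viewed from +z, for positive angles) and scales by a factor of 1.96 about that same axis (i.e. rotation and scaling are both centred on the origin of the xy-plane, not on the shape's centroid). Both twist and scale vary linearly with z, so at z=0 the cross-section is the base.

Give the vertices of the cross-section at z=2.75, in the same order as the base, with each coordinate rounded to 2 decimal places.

Cross-section at z=2.75: (0.69,-7.22) (6.53,-2.29) (-0.29,5.55) (-3.66,7.90) (-6.07,7.67) (-7.10,3.21) (-6.30,-0.11)

t = z/height = 2.75/5 = 0.55
s = 1 + (scale-1)·z/height = 1 + (1.96-1)·2.75/5 = 1.528000
θ = twist·z/height = 140°·2.75/5 = 77.0000° = 1.343904 rad
cos θ = 0.224951, sin θ = 0.974370 (intermediates below are computed at full precision and shown rounded to 5 d.p.)
v1: (-4.5,-1.5) → rotate → (0.44928,-4.72209) → ×s → (0.68649,-7.21536) → (0.69,-7.22)
v2: (-0.5,-4.5) → rotate → (4.27219,-1.49946) → ×s → (6.52791,-2.29118) → (6.53,-2.29)
v3: (3.5,1) → rotate → (-0.18704,3.63525) → ×s → (-0.28580,5.55466) → (-0.29,5.55)
v4: (4.5,3.5) → rotate → (-2.39802,5.17199) → ×s → (-3.66417,7.90281) → (-3.66,7.90)
v5: (4,5) → rotate → (-3.97205,5.02224) → ×s → (-6.06929,7.67398) → (-6.07,7.67)
v6: (1,5) → rotate → (-4.64690,2.09913) → ×s → (-7.10046,3.20746) → (-7.10,3.21)
v7: (-1,4) → rotate → (-4.12243,-0.07457) → ×s → (-6.29908,-0.11394) → (-6.30,-0.11)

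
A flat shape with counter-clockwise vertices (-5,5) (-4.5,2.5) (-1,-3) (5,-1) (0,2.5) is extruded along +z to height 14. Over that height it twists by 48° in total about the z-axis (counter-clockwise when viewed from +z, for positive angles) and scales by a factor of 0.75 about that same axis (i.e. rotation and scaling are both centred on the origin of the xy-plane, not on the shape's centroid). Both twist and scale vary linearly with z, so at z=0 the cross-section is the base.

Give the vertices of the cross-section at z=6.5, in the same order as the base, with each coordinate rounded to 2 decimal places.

Cross-section at z=6.5: (-5.77,2.41) (-4.52,0.54) (0.19,-2.79) (4.42,0.86) (-0.84,2.04)

t = z/height = 6.5/14 = 0.464286
s = 1 + (scale-1)·z/height = 1 + (0.75-1)·6.5/14 = 0.883929
θ = twist·z/height = 48°·6.5/14 = 22.2857° = 0.388959 rad
cos θ = 0.925304, sin θ = 0.379225 (intermediates below are computed at full precision and shown rounded to 5 d.p.)
v1: (-5,5) → rotate → (-6.52265,2.73039) → ×s → (-5.76556,2.41347) → (-5.77,2.41)
v2: (-4.5,2.5) → rotate → (-5.11193,0.60675) → ×s → (-4.51858,0.53632) → (-4.52,0.54)
v3: (-1,-3) → rotate → (0.21237,-3.15514) → ×s → (0.18772,-2.78892) → (0.19,-2.79)
v4: (5,-1) → rotate → (5.00575,0.97082) → ×s → (4.42472,0.85814) → (4.42,0.86)
v5: (0,2.5) → rotate → (-0.94806,2.31326) → ×s → (-0.83802,2.04476) → (-0.84,2.04)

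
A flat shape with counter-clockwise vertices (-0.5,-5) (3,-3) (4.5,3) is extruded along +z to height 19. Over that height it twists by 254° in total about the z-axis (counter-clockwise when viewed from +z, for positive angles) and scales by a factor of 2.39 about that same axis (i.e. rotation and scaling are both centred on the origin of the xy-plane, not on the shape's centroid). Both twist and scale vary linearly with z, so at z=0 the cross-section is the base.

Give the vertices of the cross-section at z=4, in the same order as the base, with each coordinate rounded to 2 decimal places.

t = z/height = 4/19 = 0.210526
s = 1 + (scale-1)·z/height = 1 + (2.39-1)·4/19 = 1.292632
θ = twist·z/height = 254°·4/19 = 53.4737° = 0.933292 rad
cos θ = 0.595192, sin θ = 0.803584 (intermediates below are computed at full precision and shown rounded to 5 d.p.)
v1: (-0.5,-5) → rotate → (3.72032,-3.37775) → ×s → (4.80901,-4.36619) → (4.81,-4.37)
v2: (3,-3) → rotate → (4.19633,0.62517) → ×s → (5.42430,0.80812) → (5.42,0.81)
v3: (4.5,3) → rotate → (0.26761,5.40170) → ×s → (0.34592,6.98241) → (0.35,6.98)

Cross-section at z=4: (4.81,-4.37) (5.42,0.81) (0.35,6.98)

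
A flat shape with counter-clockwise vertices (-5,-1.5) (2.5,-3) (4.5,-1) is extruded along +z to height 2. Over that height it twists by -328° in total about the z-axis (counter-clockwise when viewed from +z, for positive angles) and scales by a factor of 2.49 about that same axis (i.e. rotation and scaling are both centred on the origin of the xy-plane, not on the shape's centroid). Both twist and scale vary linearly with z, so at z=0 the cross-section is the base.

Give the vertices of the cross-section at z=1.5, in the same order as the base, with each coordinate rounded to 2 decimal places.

t = z/height = 1.5/2 = 0.75
s = 1 + (scale-1)·z/height = 1 + (2.49-1)·1.5/2 = 2.117500
θ = twist·z/height = -328°·1.5/2 = -246.0000° = -4.293510 rad
cos θ = -0.406737, sin θ = 0.913545 (intermediates below are computed at full precision and shown rounded to 5 d.p.)
v1: (-5,-1.5) → rotate → (3.40400,-3.95762) → ×s → (7.20797,-8.38027) → (7.21,-8.38)
v2: (2.5,-3) → rotate → (1.72379,3.50407) → ×s → (3.65014,7.41988) → (3.65,7.42)
v3: (4.5,-1) → rotate → (-0.91677,4.51769) → ×s → (-1.94126,9.56621) → (-1.94,9.57)

Cross-section at z=1.5: (7.21,-8.38) (3.65,7.42) (-1.94,9.57)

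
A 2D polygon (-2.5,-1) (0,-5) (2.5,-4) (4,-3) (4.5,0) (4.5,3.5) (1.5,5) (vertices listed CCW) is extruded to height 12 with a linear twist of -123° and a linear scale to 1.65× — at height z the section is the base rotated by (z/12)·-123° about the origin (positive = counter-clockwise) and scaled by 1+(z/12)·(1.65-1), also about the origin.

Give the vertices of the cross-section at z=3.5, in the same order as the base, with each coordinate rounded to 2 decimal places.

Cross-section at z=3.5: (-3.11,0.78) (-3.49,-4.82) (-0.38,-5.60) (1.76,-5.68) (4.34,-3.14) (6.78,0.24) (4.93,3.77)

t = z/height = 3.5/12 = 0.291667
s = 1 + (scale-1)·z/height = 1 + (1.65-1)·3.5/12 = 1.189583
θ = twist·z/height = -123°·3.5/12 = -35.8750° = -0.626137 rad
cos θ = 0.810297, sin θ = -0.586019 (intermediates below are computed at full precision and shown rounded to 5 d.p.)
v1: (-2.5,-1) → rotate → (-2.61176,0.65475) → ×s → (-3.10691,0.77888) → (-3.11,0.78)
v2: (0,-5) → rotate → (-2.93009,-4.05149) → ×s → (-3.48559,-4.81958) → (-3.49,-4.82)
v3: (2.5,-4) → rotate → (-0.31833,-4.70624) → ×s → (-0.37868,-5.59846) → (-0.38,-5.60)
v4: (4,-3) → rotate → (1.48313,-4.77497) → ×s → (1.76431,-5.68022) → (1.76,-5.68)
v5: (4.5,0) → rotate → (3.64634,-2.63708) → ×s → (4.33762,-3.13703) → (4.34,-3.14)
v6: (4.5,3.5) → rotate → (5.69740,0.19896) → ×s → (6.77754,0.23667) → (6.78,0.24)
v7: (1.5,5) → rotate → (4.14554,3.17246) → ×s → (4.93147,3.77390) → (4.93,3.77)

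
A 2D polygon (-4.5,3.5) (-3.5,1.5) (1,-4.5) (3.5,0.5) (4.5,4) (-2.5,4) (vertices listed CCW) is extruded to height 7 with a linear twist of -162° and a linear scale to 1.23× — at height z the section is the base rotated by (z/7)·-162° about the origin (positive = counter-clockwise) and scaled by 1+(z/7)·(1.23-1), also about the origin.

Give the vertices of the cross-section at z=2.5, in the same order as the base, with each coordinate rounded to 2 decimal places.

t = z/height = 2.5/7 = 0.357143
s = 1 + (scale-1)·z/height = 1 + (1.23-1)·2.5/7 = 1.082143
θ = twist·z/height = -162°·2.5/7 = -57.8571° = -1.009798 rad
cos θ = 0.532032, sin θ = -0.846724 (intermediates below are computed at full precision and shown rounded to 5 d.p.)
v1: (-4.5,3.5) → rotate → (0.56939,5.67237) → ×s → (0.61616,6.13832) → (0.62,6.14)
v2: (-3.5,1.5) → rotate → (-0.59203,3.76158) → ×s → (-0.64066,4.07057) → (-0.64,4.07)
v3: (1,-4.5) → rotate → (-3.27823,-3.24087) → ×s → (-3.54751,-3.50708) → (-3.55,-3.51)
v4: (3.5,0.5) → rotate → (2.28547,-2.69752) → ×s → (2.47321,-2.91910) → (2.47,-2.92)
v5: (4.5,4) → rotate → (5.78104,-1.68213) → ×s → (6.25591,-1.82031) → (6.26,-1.82)
v6: (-2.5,4) → rotate → (2.05682,4.24494) → ×s → (2.22577,4.59363) → (2.23,4.59)

Cross-section at z=2.5: (0.62,6.14) (-0.64,4.07) (-3.55,-3.51) (2.47,-2.92) (6.26,-1.82) (2.23,4.59)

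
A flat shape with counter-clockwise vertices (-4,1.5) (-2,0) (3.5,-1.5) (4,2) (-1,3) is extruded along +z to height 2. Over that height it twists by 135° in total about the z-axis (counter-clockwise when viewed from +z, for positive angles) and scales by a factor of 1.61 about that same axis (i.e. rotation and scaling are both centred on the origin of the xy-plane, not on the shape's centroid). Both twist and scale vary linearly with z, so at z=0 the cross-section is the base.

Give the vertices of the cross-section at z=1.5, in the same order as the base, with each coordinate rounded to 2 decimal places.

Cross-section at z=1.5: (-1.01,-6.14) (0.57,-2.86) (1.15,5.43) (-4.00,5.15) (-4.00,-2.28)

t = z/height = 1.5/2 = 0.75
s = 1 + (scale-1)·z/height = 1 + (1.61-1)·1.5/2 = 1.457500
θ = twist·z/height = 135°·1.5/2 = 101.2500° = 1.767146 rad
cos θ = -0.195090, sin θ = 0.980785 (intermediates below are computed at full precision and shown rounded to 5 d.p.)
v1: (-4,1.5) → rotate → (-0.69082,-4.21578) → ×s → (-1.00687,-6.14449) → (-1.01,-6.14)
v2: (-2,0) → rotate → (0.39018,-1.96157) → ×s → (0.56869,-2.85899) → (0.57,-2.86)
v3: (3.5,-1.5) → rotate → (0.78836,3.72538) → ×s → (1.14904,5.42975) → (1.15,5.43)
v4: (4,2) → rotate → (-2.74193,3.53296) → ×s → (-3.99637,5.14929) → (-4.00,5.15)
v5: (-1,3) → rotate → (-2.74727,-1.56606) → ×s → (-4.00414,-2.28253) → (-4.00,-2.28)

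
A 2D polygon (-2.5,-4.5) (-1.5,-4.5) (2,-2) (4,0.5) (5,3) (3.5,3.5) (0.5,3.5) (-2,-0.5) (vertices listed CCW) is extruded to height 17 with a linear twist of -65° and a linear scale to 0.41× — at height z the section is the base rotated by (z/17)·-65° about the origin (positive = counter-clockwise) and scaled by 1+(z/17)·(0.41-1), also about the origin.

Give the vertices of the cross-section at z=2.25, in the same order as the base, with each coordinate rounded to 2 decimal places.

Cross-section at z=2.25: (-2.90,-3.76) (-1.99,-3.90) (1.55,-2.10) (3.72,-0.10) (4.97,2.05) (3.67,2.71) (0.94,3.12) (-1.89,-0.18)

t = z/height = 2.25/17 = 0.132353
s = 1 + (scale-1)·z/height = 1 + (0.41-1)·2.25/17 = 0.921912
θ = twist·z/height = -65°·2.25/17 = -8.6029° = -0.150150 rad
cos θ = 0.988749, sin θ = -0.149586 (intermediates below are computed at full precision and shown rounded to 5 d.p.)
v1: (-2.5,-4.5) → rotate → (-3.14501,-4.07540) → ×s → (-2.89942,-3.75716) → (-2.90,-3.76)
v2: (-1.5,-4.5) → rotate → (-2.15626,-4.22499) → ×s → (-1.98788,-3.89507) → (-1.99,-3.90)
v3: (2,-2) → rotate → (1.67833,-2.27667) → ×s → (1.54727,-2.09889) → (1.55,-2.10)
v4: (4,0.5) → rotate → (4.02979,-0.10397) → ×s → (3.71511,-0.09585) → (3.72,-0.10)
v5: (5,3) → rotate → (5.39250,2.21832) → ×s → (4.97141,2.04509) → (4.97,2.05)
v6: (3.5,3.5) → rotate → (3.98417,2.93707) → ×s → (3.67305,2.70772) → (3.67,2.71)
v7: (0.5,3.5) → rotate → (1.01793,3.38583) → ×s → (0.93844,3.12143) → (0.94,3.12)
v8: (-2,-0.5) → rotate → (-2.05229,-0.19520) → ×s → (-1.89203,-0.17996) → (-1.89,-0.18)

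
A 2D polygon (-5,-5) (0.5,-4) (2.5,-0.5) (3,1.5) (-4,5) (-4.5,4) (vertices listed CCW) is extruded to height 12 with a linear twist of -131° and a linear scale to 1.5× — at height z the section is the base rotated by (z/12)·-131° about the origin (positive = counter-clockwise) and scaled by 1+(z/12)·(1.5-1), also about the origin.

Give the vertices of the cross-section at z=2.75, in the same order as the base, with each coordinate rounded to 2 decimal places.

t = z/height = 2.75/12 = 0.229167
s = 1 + (scale-1)·z/height = 1 + (1.5-1)·2.75/12 = 1.114583
θ = twist·z/height = -131°·2.75/12 = -30.0208° = -0.523962 rad
cos θ = 0.865844, sin θ = -0.500315 (intermediates below are computed at full precision and shown rounded to 5 d.p.)
v1: (-5,-5) → rotate → (-6.83079,-1.82764) → ×s → (-7.61349,-2.03706) → (-7.61,-2.04)
v2: (0.5,-4) → rotate → (-1.56834,-3.71353) → ×s → (-1.74804,-4.13904) → (-1.75,-4.14)
v3: (2.5,-0.5) → rotate → (1.91445,-1.68371) → ×s → (2.13382,-1.87663) → (2.13,-1.88)
v4: (3,1.5) → rotate → (3.34800,-0.20218) → ×s → (3.73163,-0.22535) → (3.73,-0.23)
v5: (-4,5) → rotate → (-0.96180,6.33048) → ×s → (-1.07201,7.05584) → (-1.07,7.06)
v6: (-4.5,4) → rotate → (-1.89504,5.71479) → ×s → (-2.11218,6.36961) → (-2.11,6.37)

Cross-section at z=2.75: (-7.61,-2.04) (-1.75,-4.14) (2.13,-1.88) (3.73,-0.23) (-1.07,7.06) (-2.11,6.37)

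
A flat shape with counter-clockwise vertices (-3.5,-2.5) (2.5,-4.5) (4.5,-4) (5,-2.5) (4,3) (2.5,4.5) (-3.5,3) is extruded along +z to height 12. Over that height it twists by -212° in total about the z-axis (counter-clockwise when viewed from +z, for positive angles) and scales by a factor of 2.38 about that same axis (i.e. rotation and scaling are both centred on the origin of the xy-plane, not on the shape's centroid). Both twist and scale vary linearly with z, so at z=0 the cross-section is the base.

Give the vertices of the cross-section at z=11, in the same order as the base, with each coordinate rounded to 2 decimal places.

t = z/height = 11/12 = 0.916667
s = 1 + (scale-1)·z/height = 1 + (2.38-1)·11/12 = 2.265000
θ = twist·z/height = -212°·11/12 = -194.3333° = -3.391757 rad
cos θ = -0.968872, sin θ = 0.247563 (intermediates below are computed at full precision and shown rounded to 5 d.p.)
v1: (-3.5,-2.5) → rotate → (4.00996,1.55571) → ×s → (9.08256,3.52368) → (9.08,3.52)
v2: (2.5,-4.5) → rotate → (-1.30815,4.97883) → ×s → (-2.96295,11.27705) → (-2.96,11.28)
v3: (4.5,-4) → rotate → (-3.36967,4.98952) → ×s → (-7.63231,11.30126) → (-7.63,11.30)
v4: (5,-2.5) → rotate → (-4.22545,3.65999) → ×s → (-9.57065,8.28988) → (-9.57,8.29)
v5: (4,3) → rotate → (-4.61818,-1.91636) → ×s → (-10.46017,-4.34057) → (-10.46,-4.34)
v6: (2.5,4.5) → rotate → (-3.53621,-3.74102) → ×s → (-8.00952,-8.47340) → (-8.01,-8.47)
v7: (-3.5,3) → rotate → (2.64836,-3.77309) → ×s → (5.99854,-8.54604) → (6.00,-8.55)

Cross-section at z=11: (9.08,3.52) (-2.96,11.28) (-7.63,11.30) (-9.57,8.29) (-10.46,-4.34) (-8.01,-8.47) (6.00,-8.55)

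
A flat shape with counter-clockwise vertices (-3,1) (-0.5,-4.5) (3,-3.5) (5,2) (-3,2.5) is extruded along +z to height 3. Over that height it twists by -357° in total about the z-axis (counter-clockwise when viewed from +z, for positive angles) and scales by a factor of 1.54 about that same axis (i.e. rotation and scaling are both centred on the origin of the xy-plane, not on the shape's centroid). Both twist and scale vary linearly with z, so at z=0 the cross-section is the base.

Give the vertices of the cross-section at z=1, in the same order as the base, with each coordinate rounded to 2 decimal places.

t = z/height = 1/3 = 0.333333
s = 1 + (scale-1)·z/height = 1 + (1.54-1)·1/3 = 1.180000
θ = twist·z/height = -357°·1/3 = -119.0000° = -2.076942 rad
cos θ = -0.484810, sin θ = -0.874620 (intermediates below are computed at full precision and shown rounded to 5 d.p.)
v1: (-3,1) → rotate → (2.32905,2.13905) → ×s → (2.74828,2.52408) → (2.75,2.52)
v2: (-0.5,-4.5) → rotate → (-3.69338,2.61895) → ×s → (-4.35819,3.09036) → (-4.36,3.09)
v3: (3,-3.5) → rotate → (-4.51560,-0.92703) → ×s → (-5.32841,-1.09389) → (-5.33,-1.09)
v4: (5,2) → rotate → (-0.67481,-5.34272) → ×s → (-0.79627,-6.30441) → (-0.80,-6.30)
v5: (-3,2.5) → rotate → (3.64098,1.41184) → ×s → (4.29635,1.66597) → (4.30,1.67)

Cross-section at z=1: (2.75,2.52) (-4.36,3.09) (-5.33,-1.09) (-0.80,-6.30) (4.30,1.67)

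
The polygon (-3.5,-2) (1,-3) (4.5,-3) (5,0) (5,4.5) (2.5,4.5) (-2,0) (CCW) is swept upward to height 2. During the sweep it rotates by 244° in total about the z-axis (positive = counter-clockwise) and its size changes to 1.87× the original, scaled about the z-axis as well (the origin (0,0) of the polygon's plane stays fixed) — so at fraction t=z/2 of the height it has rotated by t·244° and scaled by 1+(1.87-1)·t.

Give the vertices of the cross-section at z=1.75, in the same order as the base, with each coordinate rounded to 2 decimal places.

Cross-section at z=1.75: (3.20,6.34) (-4.38,3.43) (-9.53,0.03) (-7.34,-4.86) (-2.97,-11.47) (0.70,-9.04) (2.94,1.94)

t = z/height = 1.75/2 = 0.875
s = 1 + (scale-1)·z/height = 1 + (1.87-1)·1.75/2 = 1.761250
θ = twist·z/height = 244°·1.75/2 = 213.5000° = 3.726278 rad
cos θ = -0.833886, sin θ = -0.551937 (intermediates below are computed at full precision and shown rounded to 5 d.p.)
v1: (-3.5,-2) → rotate → (1.81473,3.59955) → ×s → (3.19619,6.33971) → (3.20,6.34)
v2: (1,-3) → rotate → (-2.48970,1.94972) → ×s → (-4.38498,3.43395) → (-4.38,3.43)
v3: (4.5,-3) → rotate → (-5.40830,0.01794) → ×s → (-9.52536,0.03160) → (-9.53,0.03)
v4: (5,0) → rotate → (-4.16943,-2.75968) → ×s → (-7.34341,-4.86050) → (-7.34,-4.86)
v5: (5,4.5) → rotate → (-1.68571,-6.51217) → ×s → (-2.96896,-11.46956) → (-2.97,-11.47)
v6: (2.5,4.5) → rotate → (0.39900,-5.13233) → ×s → (0.70274,-9.03931) → (0.70,-9.04)
v7: (-2,0) → rotate → (1.66777,1.10387) → ×s → (2.93736,1.94420) → (2.94,1.94)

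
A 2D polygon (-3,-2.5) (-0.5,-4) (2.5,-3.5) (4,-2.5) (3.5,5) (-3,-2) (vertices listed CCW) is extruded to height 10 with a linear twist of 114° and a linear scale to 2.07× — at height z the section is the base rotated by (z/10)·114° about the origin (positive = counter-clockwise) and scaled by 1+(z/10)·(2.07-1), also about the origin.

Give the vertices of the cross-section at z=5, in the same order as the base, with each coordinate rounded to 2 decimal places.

t = z/height = 5/10 = 0.5
s = 1 + (scale-1)·z/height = 1 + (2.07-1)·5/10 = 1.535000
θ = twist·z/height = 114°·5/10 = 57.0000° = 0.994838 rad
cos θ = 0.544639, sin θ = 0.838671 (intermediates below are computed at full precision and shown rounded to 5 d.p.)
v1: (-3,-2.5) → rotate → (0.46276,-3.87761) → ×s → (0.71034,-5.95213) → (0.71,-5.95)
v2: (-0.5,-4) → rotate → (3.08236,-2.59789) → ×s → (4.73143,-3.98776) → (4.73,-3.99)
v3: (2.5,-3.5) → rotate → (4.29694,0.19044) → ×s → (6.59581,0.29233) → (6.60,0.29)
v4: (4,-2.5) → rotate → (4.27523,1.99308) → ×s → (6.56248,3.05938) → (6.56,3.06)
v5: (3.5,5) → rotate → (-2.28712,5.65854) → ×s → (-3.51072,8.68586) → (-3.51,8.69)
v6: (-3,-2) → rotate → (0.04342,-3.60529) → ×s → (0.06666,-5.53412) → (0.07,-5.53)

Cross-section at z=5: (0.71,-5.95) (4.73,-3.99) (6.60,0.29) (6.56,3.06) (-3.51,8.69) (0.07,-5.53)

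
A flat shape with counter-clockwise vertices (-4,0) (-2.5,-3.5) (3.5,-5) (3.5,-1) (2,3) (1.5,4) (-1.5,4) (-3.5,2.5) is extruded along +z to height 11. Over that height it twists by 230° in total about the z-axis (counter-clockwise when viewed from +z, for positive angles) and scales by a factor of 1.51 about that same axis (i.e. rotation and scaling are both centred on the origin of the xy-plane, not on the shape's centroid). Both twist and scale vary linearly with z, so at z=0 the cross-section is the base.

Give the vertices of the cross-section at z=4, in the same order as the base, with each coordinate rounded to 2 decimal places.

Cross-section at z=4: (-0.53,-4.71) (3.80,-3.41) (6.35,3.47) (1.64,3.99) (-3.27,2.75) (-4.52,2.29) (-4.91,-1.24) (-3.41,-3.80)

t = z/height = 4/11 = 0.363636
s = 1 + (scale-1)·z/height = 1 + (1.51-1)·4/11 = 1.185455
θ = twist·z/height = 230°·4/11 = 83.6364° = 1.459730 rad
cos θ = 0.110838, sin θ = 0.993838 (intermediates below are computed at full precision and shown rounded to 5 d.p.)
v1: (-4,0) → rotate → (-0.44335,-3.97535) → ×s → (-0.52557,-4.71260) → (-0.53,-4.71)
v2: (-2.5,-3.5) → rotate → (3.20134,-2.87253) → ×s → (3.79504,-3.40525) → (3.80,-3.41)
v3: (3.5,-5) → rotate → (5.35713,2.92424) → ×s → (6.35063,3.46656) → (6.35,3.47)
v4: (3.5,-1) → rotate → (1.38177,3.36760) → ×s → (1.63803,3.99213) → (1.64,3.99)
v5: (2,3) → rotate → (-2.75984,2.32019) → ×s → (-3.27166,2.75048) → (-3.27,2.75)
v6: (1.5,4) → rotate → (-3.80910,1.93411) → ×s → (-4.51551,2.29280) → (-4.52,2.29)
v7: (-1.5,4) → rotate → (-4.14161,-1.04740) → ×s → (-4.90969,-1.24165) → (-4.91,-1.24)
v8: (-3.5,2.5) → rotate → (-2.87253,-3.20134) → ×s → (-3.40525,-3.79504) → (-3.41,-3.80)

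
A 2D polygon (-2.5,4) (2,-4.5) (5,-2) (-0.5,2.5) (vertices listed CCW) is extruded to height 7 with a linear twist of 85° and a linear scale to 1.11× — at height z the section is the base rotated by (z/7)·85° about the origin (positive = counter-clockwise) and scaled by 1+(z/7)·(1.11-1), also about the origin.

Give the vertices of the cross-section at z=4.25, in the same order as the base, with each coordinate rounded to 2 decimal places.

Cross-section at z=4.25: (-5.00,0.56) (5.09,-1.31) (4.98,2.86) (-2.42,1.24)

t = z/height = 4.25/7 = 0.607143
s = 1 + (scale-1)·z/height = 1 + (1.11-1)·4.25/7 = 1.066786
θ = twist·z/height = 85°·4.25/7 = 51.6071° = 0.900715 rad
cos θ = 0.621050, sin θ = 0.783771 (intermediates below are computed at full precision and shown rounded to 5 d.p.)
v1: (-2.5,4) → rotate → (-4.68771,0.52477) → ×s → (-5.00078,0.55982) → (-5.00,0.56)
v2: (2,-4.5) → rotate → (4.76907,-1.22718) → ×s → (5.08757,-1.30914) → (5.09,-1.31)
v3: (5,-2) → rotate → (4.67279,2.67675) → ×s → (4.98487,2.85552) → (4.98,2.86)
v4: (-0.5,2.5) → rotate → (-2.26995,1.16074) → ×s → (-2.42155,1.23826) → (-2.42,1.24)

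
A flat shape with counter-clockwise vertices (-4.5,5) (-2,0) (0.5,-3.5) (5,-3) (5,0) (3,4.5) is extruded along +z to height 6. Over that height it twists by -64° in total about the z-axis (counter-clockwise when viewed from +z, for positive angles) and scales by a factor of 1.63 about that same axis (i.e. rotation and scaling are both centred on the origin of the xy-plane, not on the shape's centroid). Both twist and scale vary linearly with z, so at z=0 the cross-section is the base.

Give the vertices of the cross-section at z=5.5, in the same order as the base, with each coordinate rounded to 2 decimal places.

Cross-section at z=5.5: (3.05,10.17) (-1.64,2.69) (-4.31,-3.54) (0.06,-9.20) (4.10,-6.74) (8.52,-0.35)

t = z/height = 5.5/6 = 0.916667
s = 1 + (scale-1)·z/height = 1 + (1.63-1)·5.5/6 = 1.577500
θ = twist·z/height = -64°·5.5/6 = -58.6667° = -1.023926 rad
cos θ = 0.520016, sin θ = -0.854156 (intermediates below are computed at full precision and shown rounded to 5 d.p.)
v1: (-4.5,5) → rotate → (1.93071,6.44378) → ×s → (3.04569,10.16507) → (3.05,10.17)
v2: (-2,0) → rotate → (-1.04003,1.70831) → ×s → (-1.64065,2.69486) → (-1.64,2.69)
v3: (0.5,-3.5) → rotate → (-2.72954,-2.24713) → ×s → (-4.30585,-3.54485) → (-4.31,-3.54)
v4: (5,-3) → rotate → (0.03761,-5.83083) → ×s → (0.05933,-9.19814) → (0.06,-9.20)
v5: (5,0) → rotate → (2.60008,-4.27078) → ×s → (4.10163,-6.73716) → (4.10,-6.74)
v6: (3,4.5) → rotate → (5.40375,-0.22240) → ×s → (8.52442,-0.35083) → (8.52,-0.35)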